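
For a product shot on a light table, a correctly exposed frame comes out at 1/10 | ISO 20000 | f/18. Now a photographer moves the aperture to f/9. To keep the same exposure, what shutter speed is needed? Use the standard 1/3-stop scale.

Aperture: f/18 → f/16 → f/14 → f/13 → f/11 → f/10 → f/9 — 2 stops larger aperture (brighter).
Need 2 stops darker from the shutter speed: 1/10 → 1/13 → 1/15 → 1/20 → 1/25 → 1/30 → 1/40.

1/40s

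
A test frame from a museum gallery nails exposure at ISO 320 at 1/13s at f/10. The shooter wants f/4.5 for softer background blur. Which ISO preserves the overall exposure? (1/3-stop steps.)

ISO 64

Aperture: f/10 → f/9 → f/8 → f/7.1 → f/6.3 → f/5.6 → f/5 → f/4.5 — 2 1/3 stops larger aperture (brighter).
Need 2 1/3 stops darker from the ISO: 320 → 250 → 200 → 160 → 125 → 100 → 80 → 64.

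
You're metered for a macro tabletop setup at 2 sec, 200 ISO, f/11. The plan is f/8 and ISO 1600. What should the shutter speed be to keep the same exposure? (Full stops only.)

Aperture: f/11 → f/8 — 1 stop wider (brighter).
ISO: 200 → 400 → 800 → 1600 — 3 stops raised (brighter).
Net change so far: 4 stops brighter. Offset with the shutter speed: 2 → 1 → 1/2 → 1/4 → 1/8.

1/8s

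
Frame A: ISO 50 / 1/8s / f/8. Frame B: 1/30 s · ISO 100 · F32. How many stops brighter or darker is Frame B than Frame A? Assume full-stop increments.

Aperture: f/8 → f/11 → f/16 → f/22 → f/32 — 4 stops narrower (darker).
Shutter speed: 1/8 → 1/15 → 1/30 — 2 stops faster (darker).
ISO: 50 → 100 — 1 stop higher (brighter).
Net: −4 −2 +1 = −5 stops.

5 stops darker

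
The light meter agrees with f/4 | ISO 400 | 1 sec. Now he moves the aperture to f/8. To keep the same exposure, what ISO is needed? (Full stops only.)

ISO 1600

Aperture: f/4 → f/5.6 → f/8 — 2 stops stopped down (darker).
Need 2 stops brighter from the ISO: 400 → 800 → 1600.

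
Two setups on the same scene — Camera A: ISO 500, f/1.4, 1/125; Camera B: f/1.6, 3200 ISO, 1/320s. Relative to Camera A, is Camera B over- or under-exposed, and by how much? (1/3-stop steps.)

Aperture: f/1.4 → f/1.6 — 1/3 stop smaller aperture (darker).
Shutter speed: 1/125 → 1/160 → 1/200 → 1/250 → 1/320 — 1 1/3 stops faster (darker).
ISO: 500 → 640 → 800 → 1000 → 1250 → 1600 → 2000 → 2500 → 3200 — 2 2/3 stops raised (brighter).
Net: −1/3 −1 1/3 +2 2/3 = +1 stop.

1 stop brighter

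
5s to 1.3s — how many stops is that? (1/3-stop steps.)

2 stops

5 → 4 → 3.2 → 2.5 → 2 → 1.6 → 1.3 — count the steps: 6 third-stops = 2 stops.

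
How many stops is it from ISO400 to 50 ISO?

400 → 200 → 100 → 50 — count the steps: 3 stops.

3 stops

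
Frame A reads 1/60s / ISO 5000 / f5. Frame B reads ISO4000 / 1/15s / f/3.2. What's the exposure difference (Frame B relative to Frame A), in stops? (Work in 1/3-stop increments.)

3 stops brighter

Aperture: f/5 → f/4.5 → f/4 → f/3.5 → f/3.2 — 1 1/3 stops larger aperture (brighter).
Shutter speed: 1/60 → 1/50 → 1/40 → 1/30 → 1/25 → 1/20 → 1/15 — 2 stops slower (brighter).
ISO: 5000 → 4000 — 1/3 stop lower (darker).
Net: +1 1/3 +2 −1/3 = +3 stops.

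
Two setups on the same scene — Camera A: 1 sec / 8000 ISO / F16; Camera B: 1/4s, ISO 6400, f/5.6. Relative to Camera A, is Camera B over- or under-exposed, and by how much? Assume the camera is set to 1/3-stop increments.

2/3 stop brighter

Aperture: f/16 → f/14 → f/13 → f/11 → f/10 → f/9 → f/8 → f/7.1 → f/6.3 → f/5.6 — 3 stops opened up (brighter).
Shutter speed: 1 → 0.8 → 0.6 → 0.5 → 0.4 → 0.3 → 1/4 — 2 stops faster (darker).
ISO: 8000 → 6400 — 1/3 stop dropped (darker).
Net: +3 −2 −1/3 = +2/3 stops.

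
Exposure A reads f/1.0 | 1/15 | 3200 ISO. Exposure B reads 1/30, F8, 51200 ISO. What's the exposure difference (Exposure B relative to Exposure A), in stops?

3 stops darker

Aperture: f/1.0 → f/1.4 → f/2 → f/2.8 → f/4 → f/5.6 → f/8 — 6 stops stopped down (darker).
Shutter speed: 1/15 → 1/30 — 1 stop shorter (darker).
ISO: 3200 → 6400 → 12800 → 25600 → 51200 — 4 stops higher (brighter).
Net: −6 −1 +4 = −3 stops.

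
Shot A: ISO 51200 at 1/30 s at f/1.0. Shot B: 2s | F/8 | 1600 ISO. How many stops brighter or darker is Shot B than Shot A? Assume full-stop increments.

5 stops darker

Aperture: f/1.0 → f/1.4 → f/2 → f/2.8 → f/4 → f/5.6 → f/8 — 6 stops stopped down (darker).
Shutter speed: 1/30 → 1/15 → 1/8 → 1/4 → 1/2 → 1 → 2 — 6 stops slower (brighter).
ISO: 51200 → 25600 → 12800 → 6400 → 3200 → 1600 — 5 stops lower (darker).
Net: −6 +6 −5 = −5 stops.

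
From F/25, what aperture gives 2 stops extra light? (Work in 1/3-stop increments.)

f/13

Aperture: f/25 → f/22 → f/20 → f/18 → f/16 → f/14 → f/13 — 2 stops larger aperture (brighter).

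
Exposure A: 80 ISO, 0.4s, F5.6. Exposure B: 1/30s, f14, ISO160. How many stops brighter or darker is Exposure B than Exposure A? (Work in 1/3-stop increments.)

5 1/3 stops darker

Aperture: f/5.6 → f/6.3 → f/7.1 → f/8 → f/9 → f/10 → f/11 → f/13 → f/14 — 2 2/3 stops smaller aperture (darker).
Shutter speed: 0.4 → 0.3 → 1/4 → 1/5 → 1/6 → 1/8 → 1/10 → 1/13 → 1/15 → 1/20 → 1/25 → 1/30 — 3 2/3 stops shorter (darker).
ISO: 80 → 100 → 125 → 160 — 1 stop higher (brighter).
Net: −2 2/3 −3 2/3 +1 = −5 1/3 stops.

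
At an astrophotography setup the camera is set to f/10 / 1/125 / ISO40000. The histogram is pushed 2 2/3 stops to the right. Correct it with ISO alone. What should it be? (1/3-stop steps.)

ISO 6400

Overexposed by 2 2/3 stops → need 2 2/3 stops darker.
ISO: 40000 → 32000 → 25600 → 20000 → 16000 → 12800 → 10000 → 8000 → 6400.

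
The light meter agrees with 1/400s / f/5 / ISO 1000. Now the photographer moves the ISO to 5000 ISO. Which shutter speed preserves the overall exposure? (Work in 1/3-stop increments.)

1/2000s

ISO: 1000 → 1250 → 1600 → 2000 → 2500 → 3200 → 4000 → 5000 — 2 1/3 stops higher (brighter).
Need 2 1/3 stops darker from the shutter speed: 1/400 → 1/500 → 1/640 → 1/800 → 1/1000 → 1/1250 → 1/1600 → 1/2000.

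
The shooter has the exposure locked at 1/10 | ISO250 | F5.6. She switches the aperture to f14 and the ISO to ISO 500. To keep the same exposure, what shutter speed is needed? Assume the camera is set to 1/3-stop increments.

0.3 s

Aperture: f/5.6 → f/6.3 → f/7.1 → f/8 → f/9 → f/10 → f/11 → f/13 → f/14 — 2 2/3 stops stopped down (darker).
ISO: 250 → 320 → 400 → 500 — 1 stop raised (brighter).
Net change so far: 1 2/3 stops darker. Offset with the shutter speed: 1/10 → 1/8 → 1/6 → 1/5 → 1/4 → 0.3.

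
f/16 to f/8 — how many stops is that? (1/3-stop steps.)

2 stops

f/16 → f/14 → f/13 → f/11 → f/10 → f/9 → f/8 — count the steps: 6 third-stops = 2 stops.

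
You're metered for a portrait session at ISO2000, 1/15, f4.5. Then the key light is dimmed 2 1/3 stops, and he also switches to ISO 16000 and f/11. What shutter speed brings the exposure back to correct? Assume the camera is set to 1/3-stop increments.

Scene light: 2 1/3 stops darker.
ISO: 2000 → 2500 → 3200 → 4000 → 5000 → 6400 → 8000 → 10000 → 12800 → 16000 — 3 stops higher (brighter).
Aperture: f/4.5 → f/5 → f/5.6 → f/6.3 → f/7.1 → f/8 → f/9 → f/10 → f/11 — 2 2/3 stops narrower (darker).
Net so far: 2 stops darker. Shutter speed: 1/15 → 1/13 → 1/10 → 1/8 → 1/6 → 1/5 → 1/4.

1/4s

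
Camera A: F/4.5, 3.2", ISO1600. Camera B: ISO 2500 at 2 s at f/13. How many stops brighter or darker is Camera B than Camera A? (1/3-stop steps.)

3 stops darker

Aperture: f/4.5 → f/5 → f/5.6 → f/6.3 → f/7.1 → f/8 → f/9 → f/10 → f/11 → f/13 — 3 stops narrower (darker).
Shutter speed: 3.2 → 2.5 → 2 — 2/3 stop shorter (darker).
ISO: 1600 → 2000 → 2500 — 2/3 stop higher (brighter).
Net: −3 −2/3 +2/3 = −3 stops.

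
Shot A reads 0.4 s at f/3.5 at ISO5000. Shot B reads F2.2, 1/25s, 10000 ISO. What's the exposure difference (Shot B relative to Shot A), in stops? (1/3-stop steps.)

Aperture: f/3.5 → f/3.2 → f/2.8 → f/2.5 → f/2.2 — 1 1/3 stops wider (brighter).
Shutter speed: 0.4 → 0.3 → 1/4 → 1/5 → 1/6 → 1/8 → 1/10 → 1/13 → 1/15 → 1/20 → 1/25 — 3 1/3 stops faster (darker).
ISO: 5000 → 6400 → 8000 → 10000 — 1 stop higher (brighter).
Net: +1 1/3 −3 1/3 +1 = −1 stop.

1 stop darker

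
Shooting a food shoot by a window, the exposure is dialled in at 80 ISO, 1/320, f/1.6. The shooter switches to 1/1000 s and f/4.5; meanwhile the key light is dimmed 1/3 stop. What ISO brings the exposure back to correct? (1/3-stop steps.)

Scene light: 1/3 stop darker.
Shutter speed: 1/320 → 1/400 → 1/500 → 1/640 → 1/800 → 1/1000 — 1 2/3 stops faster (darker).
Aperture: f/1.6 → f/1.8 → f/2 → f/2.2 → f/2.5 → f/2.8 → f/3.2 → f/3.5 → f/4 → f/4.5 — 3 stops smaller aperture (darker).
Net so far: 5 stops darker. ISO: 80 → 100 → 125 → 160 → 200 → 250 → 320 → 400 → 500 → 640 → 800 → 1000 → 1250 → 1600 → 2000 → 2500.

ISO 2500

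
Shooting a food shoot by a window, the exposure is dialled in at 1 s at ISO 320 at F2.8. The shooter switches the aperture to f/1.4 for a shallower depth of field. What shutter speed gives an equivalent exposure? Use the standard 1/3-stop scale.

1/4s

Aperture: f/2.8 → f/2.5 → f/2.2 → f/2 → f/1.8 → f/1.6 → f/1.4 — 2 stops wider (brighter).
Need 2 stops darker from the shutter speed: 1 → 0.8 → 0.6 → 0.5 → 0.4 → 0.3 → 1/4.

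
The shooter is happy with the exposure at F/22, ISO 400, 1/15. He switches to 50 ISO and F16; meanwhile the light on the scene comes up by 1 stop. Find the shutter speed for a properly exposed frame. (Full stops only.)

1/8s

Scene light: 1 stop brighter.
ISO: 400 → 200 → 100 → 50 — 3 stops dropped (darker).
Aperture: f/22 → f/16 — 1 stop wider (brighter).
Net so far: 1 stop darker. Shutter speed: 1/15 → 1/8.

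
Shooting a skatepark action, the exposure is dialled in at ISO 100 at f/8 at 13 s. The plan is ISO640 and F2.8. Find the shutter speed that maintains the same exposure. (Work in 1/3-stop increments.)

ISO: 100 → 125 → 160 → 200 → 250 → 320 → 400 → 500 → 640 — 2 2/3 stops raised (brighter).
Aperture: f/8 → f/7.1 → f/6.3 → f/5.6 → f/5 → f/4.5 → f/4 → f/3.5 → f/3.2 → f/2.8 — 3 stops opened up (brighter).
Net change so far: 5 2/3 stops brighter. Offset with the shutter speed: 13 → 10 → 8 → 6 → 5 → 4 → 3.2 → 2.5 → 2 → 1.6 → 1.3 → 1 → 0.8 → 0.6 → 0.5 → 0.4 → 0.3 → 1/4.

1/4s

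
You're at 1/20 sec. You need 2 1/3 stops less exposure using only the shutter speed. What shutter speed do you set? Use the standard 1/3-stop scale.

Shutter speed: 1/20 → 1/25 → 1/30 → 1/40 → 1/50 → 1/60 → 1/80 → 1/100 — 2 1/3 stops shorter (darker).

1/100s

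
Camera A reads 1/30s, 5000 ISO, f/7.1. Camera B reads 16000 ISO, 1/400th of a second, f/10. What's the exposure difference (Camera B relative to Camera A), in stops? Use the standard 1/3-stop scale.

3 stops darker

Aperture: f/7.1 → f/8 → f/9 → f/10 — 1 stop narrower (darker).
Shutter speed: 1/30 → 1/40 → 1/50 → 1/60 → 1/80 → 1/100 → 1/125 → 1/160 → 1/200 → 1/250 → 1/320 → 1/400 — 3 2/3 stops shorter (darker).
ISO: 5000 → 6400 → 8000 → 10000 → 12800 → 16000 — 1 2/3 stops raised (brighter).
Net: −1 −3 2/3 +1 2/3 = −3 stops.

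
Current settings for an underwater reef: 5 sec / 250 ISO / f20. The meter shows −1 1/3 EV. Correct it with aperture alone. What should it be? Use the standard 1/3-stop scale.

Underexposed by 1 1/3 stops → need 1 1/3 stops brighter.
Aperture: f/20 → f/18 → f/16 → f/14 → f/13.

f/13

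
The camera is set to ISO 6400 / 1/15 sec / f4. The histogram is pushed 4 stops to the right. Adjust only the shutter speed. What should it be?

1/250s

Overexposed by 4 stops → need 4 stops darker.
Shutter speed: 1/15 → 1/30 → 1/60 → 1/125 → 1/250.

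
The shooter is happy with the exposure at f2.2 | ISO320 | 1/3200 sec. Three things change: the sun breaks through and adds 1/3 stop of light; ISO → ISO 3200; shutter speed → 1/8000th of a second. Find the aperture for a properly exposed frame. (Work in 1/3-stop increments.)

Scene light: 1/3 stop brighter.
ISO: 320 → 400 → 500 → 640 → 800 → 1000 → 1250 → 1600 → 2000 → 2500 → 3200 — 3 1/3 stops raised (brighter).
Shutter speed: 1/3200 → 1/4000 → 1/5000 → 1/6400 → 1/8000 — 1 1/3 stops shorter (darker).
Net so far: 2 1/3 stops brighter. Aperture: f/2.2 → f/2.5 → f/2.8 → f/3.2 → f/3.5 → f/4 → f/4.5 → f/5.

f/5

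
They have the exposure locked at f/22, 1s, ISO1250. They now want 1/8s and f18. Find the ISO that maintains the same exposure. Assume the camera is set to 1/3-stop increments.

ISO 6400

Shutter speed: 1 → 0.8 → 0.6 → 0.5 → 0.4 → 0.3 → 1/4 → 1/5 → 1/6 → 1/8 — 3 stops shorter (darker).
Aperture: f/22 → f/20 → f/18 — 2/3 stop wider (brighter).
Net change so far: 2 1/3 stops darker. Offset with the ISO: 1250 → 1600 → 2000 → 2500 → 3200 → 4000 → 5000 → 6400.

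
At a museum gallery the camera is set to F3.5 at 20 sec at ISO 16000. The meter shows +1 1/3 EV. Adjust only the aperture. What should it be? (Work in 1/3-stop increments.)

f/5.6

Overexposed by 1 1/3 stops → need 1 1/3 stops darker.
Aperture: f/3.5 → f/4 → f/4.5 → f/5 → f/5.6.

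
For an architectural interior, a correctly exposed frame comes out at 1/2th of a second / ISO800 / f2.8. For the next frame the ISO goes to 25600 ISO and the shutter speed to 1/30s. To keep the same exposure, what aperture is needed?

ISO: 800 → 1600 → 3200 → 6400 → 12800 → 25600 — 5 stops raised (brighter).
Shutter speed: 1/2 → 1/4 → 1/8 → 1/15 → 1/30 — 4 stops shorter (darker).
Net change so far: 1 stop brighter. Offset with the aperture: f/2.8 → f/4.

f/4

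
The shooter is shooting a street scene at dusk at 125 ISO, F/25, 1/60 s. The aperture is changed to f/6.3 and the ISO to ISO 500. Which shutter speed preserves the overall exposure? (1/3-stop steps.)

Aperture: f/25 → f/22 → f/20 → f/18 → f/16 → f/14 → f/13 → f/11 → f/10 → f/9 → f/8 → f/7.1 → f/6.3 — 4 stops wider (brighter).
ISO: 125 → 160 → 200 → 250 → 320 → 400 → 500 — 2 stops raised (brighter).
Net change so far: 6 stops brighter. Offset with the shutter speed: 1/60 → 1/80 → 1/100 → 1/125 → 1/160 → 1/200 → 1/250 → 1/320 → 1/400 → 1/500 → 1/640 → 1/800 → 1/1000 → 1/1250 → 1/1600 → 1/2000 → 1/2500 → 1/3200 → 1/4000.

1/4000s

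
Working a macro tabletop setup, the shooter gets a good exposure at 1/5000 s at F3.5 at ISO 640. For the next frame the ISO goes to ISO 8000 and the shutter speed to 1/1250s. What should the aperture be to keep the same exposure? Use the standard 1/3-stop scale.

ISO: 640 → 800 → 1000 → 1250 → 1600 → 2000 → 2500 → 3200 → 4000 → 5000 → 6400 → 8000 — 3 2/3 stops higher (brighter).
Shutter speed: 1/5000 → 1/4000 → 1/3200 → 1/2500 → 1/2000 → 1/1600 → 1/1250 — 2 stops slower (brighter).
Net change so far: 5 2/3 stops brighter. Offset with the aperture: f/3.5 → f/4 → f/4.5 → f/5 → f/5.6 → f/6.3 → f/7.1 → f/8 → f/9 → f/10 → f/11 → f/13 → f/14 → f/16 → f/18 → f/20 → f/22 → f/25.

f/25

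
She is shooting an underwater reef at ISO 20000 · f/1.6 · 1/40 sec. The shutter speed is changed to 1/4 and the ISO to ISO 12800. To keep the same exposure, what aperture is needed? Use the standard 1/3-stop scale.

f/4

Shutter speed: 1/40 → 1/30 → 1/25 → 1/20 → 1/15 → 1/13 → 1/10 → 1/8 → 1/6 → 1/5 → 1/4 — 3 1/3 stops longer (brighter).
ISO: 20000 → 16000 → 12800 — 2/3 stop lower (darker).
Net change so far: 2 2/3 stops brighter. Offset with the aperture: f/1.6 → f/1.8 → f/2 → f/2.2 → f/2.5 → f/2.8 → f/3.2 → f/3.5 → f/4.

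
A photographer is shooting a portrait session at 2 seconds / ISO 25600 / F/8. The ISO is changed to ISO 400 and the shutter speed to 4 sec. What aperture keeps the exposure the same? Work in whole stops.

f/1.4

ISO: 25600 → 12800 → 6400 → 3200 → 1600 → 800 → 400 — 6 stops lower (darker).
Shutter speed: 2 → 4 — 1 stop longer (brighter).
Net change so far: 5 stops darker. Offset with the aperture: f/8 → f/5.6 → f/4 → f/2.8 → f/2 → f/1.4.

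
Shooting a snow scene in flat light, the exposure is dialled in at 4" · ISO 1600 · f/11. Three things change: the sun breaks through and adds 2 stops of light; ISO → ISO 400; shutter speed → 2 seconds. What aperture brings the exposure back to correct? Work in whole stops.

f/8

Scene light: 2 stops brighter.
ISO: 1600 → 800 → 400 — 2 stops lower (darker).
Shutter speed: 4 → 2 — 1 stop faster (darker).
Net so far: 1 stop darker. Aperture: f/11 → f/8.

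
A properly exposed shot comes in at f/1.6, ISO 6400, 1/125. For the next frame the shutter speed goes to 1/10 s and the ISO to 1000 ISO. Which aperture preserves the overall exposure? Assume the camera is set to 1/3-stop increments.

f/2.2

Shutter speed: 1/125 → 1/100 → 1/80 → 1/60 → 1/50 → 1/40 → 1/30 → 1/25 → 1/20 → 1/15 → 1/13 → 1/10 — 3 2/3 stops longer (brighter).
ISO: 6400 → 5000 → 4000 → 3200 → 2500 → 2000 → 1600 → 1250 → 1000 — 2 2/3 stops lower (darker).
Net change so far: 1 stop brighter. Offset with the aperture: f/1.6 → f/1.8 → f/2 → f/2.2.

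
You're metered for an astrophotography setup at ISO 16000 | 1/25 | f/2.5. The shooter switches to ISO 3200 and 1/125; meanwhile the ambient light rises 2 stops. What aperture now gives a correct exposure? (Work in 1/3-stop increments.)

Scene light: 2 stops brighter.
ISO: 16000 → 12800 → 10000 → 8000 → 6400 → 5000 → 4000 → 3200 — 2 1/3 stops dropped (darker).
Shutter speed: 1/25 → 1/30 → 1/40 → 1/50 → 1/60 → 1/80 → 1/100 → 1/125 — 2 1/3 stops faster (darker).
Net so far: 2 2/3 stops darker. Aperture: f/2.5 → f/2.2 → f/2 → f/1.8 → f/1.6 → f/1.4 → f/1.2 → f/1.1 → f/1.0.

f/1.0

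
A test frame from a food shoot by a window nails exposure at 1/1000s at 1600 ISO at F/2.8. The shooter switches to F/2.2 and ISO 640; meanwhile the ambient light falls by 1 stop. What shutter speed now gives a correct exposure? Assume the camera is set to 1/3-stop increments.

1/320s

Scene light: 1 stop darker.
Aperture: f/2.8 → f/2.5 → f/2.2 — 2/3 stop opened up (brighter).
ISO: 1600 → 1250 → 1000 → 800 → 640 — 1 1/3 stops dropped (darker).
Net so far: 1 2/3 stops darker. Shutter speed: 1/1000 → 1/800 → 1/640 → 1/500 → 1/400 → 1/320.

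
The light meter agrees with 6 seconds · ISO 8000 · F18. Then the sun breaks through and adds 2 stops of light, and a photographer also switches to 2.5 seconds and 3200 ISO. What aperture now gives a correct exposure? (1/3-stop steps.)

f/14

Scene light: 2 stops brighter.
Shutter speed: 6 → 5 → 4 → 3.2 → 2.5 — 1 1/3 stops shorter (darker).
ISO: 8000 → 6400 → 5000 → 4000 → 3200 — 1 1/3 stops dropped (darker).
Net so far: 2/3 stop darker. Aperture: f/18 → f/16 → f/14.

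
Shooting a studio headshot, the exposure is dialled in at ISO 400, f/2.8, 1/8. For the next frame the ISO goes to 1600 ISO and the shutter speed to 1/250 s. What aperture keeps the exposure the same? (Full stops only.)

f/1.0

ISO: 400 → 800 → 1600 — 2 stops raised (brighter).
Shutter speed: 1/8 → 1/15 → 1/30 → 1/60 → 1/125 → 1/250 — 5 stops shorter (darker).
Net change so far: 3 stops darker. Offset with the aperture: f/2.8 → f/2 → f/1.4 → f/1.0.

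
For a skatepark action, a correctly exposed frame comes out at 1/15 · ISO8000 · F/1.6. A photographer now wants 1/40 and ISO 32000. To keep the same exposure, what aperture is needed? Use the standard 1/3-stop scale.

Shutter speed: 1/15 → 1/20 → 1/25 → 1/30 → 1/40 — 1 1/3 stops faster (darker).
ISO: 8000 → 10000 → 12800 → 16000 → 20000 → 25600 → 32000 — 2 stops raised (brighter).
Net change so far: 2/3 stop brighter. Offset with the aperture: f/1.6 → f/1.8 → f/2.

f/2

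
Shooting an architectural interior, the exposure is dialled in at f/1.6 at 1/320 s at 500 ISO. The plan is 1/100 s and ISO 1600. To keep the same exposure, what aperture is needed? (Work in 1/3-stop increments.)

Shutter speed: 1/320 → 1/250 → 1/200 → 1/160 → 1/125 → 1/100 — 1 2/3 stops slower (brighter).
ISO: 500 → 640 → 800 → 1000 → 1250 → 1600 — 1 2/3 stops higher (brighter).
Net change so far: 3 1/3 stops brighter. Offset with the aperture: f/1.6 → f/1.8 → f/2 → f/2.2 → f/2.5 → f/2.8 → f/3.2 → f/3.5 → f/4 → f/4.5 → f/5.

f/5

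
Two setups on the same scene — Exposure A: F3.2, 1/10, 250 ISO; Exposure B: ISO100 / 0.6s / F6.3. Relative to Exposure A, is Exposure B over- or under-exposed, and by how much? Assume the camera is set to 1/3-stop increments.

Aperture: f/3.2 → f/3.5 → f/4 → f/4.5 → f/5 → f/5.6 → f/6.3 — 2 stops stopped down (darker).
Shutter speed: 1/10 → 1/8 → 1/6 → 1/5 → 1/4 → 0.3 → 0.4 → 0.5 → 0.6 — 2 2/3 stops slower (brighter).
ISO: 250 → 200 → 160 → 125 → 100 — 1 1/3 stops dropped (darker).
Net: −2 +2 2/3 −1 1/3 = −2/3 stops.

2/3 stop darker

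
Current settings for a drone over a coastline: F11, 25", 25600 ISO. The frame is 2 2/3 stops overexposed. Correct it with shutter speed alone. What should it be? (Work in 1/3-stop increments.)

4 s

Overexposed by 2 2/3 stops → need 2 2/3 stops darker.
Shutter speed: 25 → 20 → 15 → 13 → 10 → 8 → 6 → 5 → 4.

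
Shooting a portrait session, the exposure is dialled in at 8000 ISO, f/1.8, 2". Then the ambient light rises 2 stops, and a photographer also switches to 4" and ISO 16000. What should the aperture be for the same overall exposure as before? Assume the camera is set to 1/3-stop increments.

Scene light: 2 stops brighter.
Shutter speed: 2 → 2.5 → 3.2 → 4 — 1 stop slower (brighter).
ISO: 8000 → 10000 → 12800 → 16000 — 1 stop raised (brighter).
Net so far: 4 stops brighter. Aperture: f/1.8 → f/2 → f/2.2 → f/2.5 → f/2.8 → f/3.2 → f/3.5 → f/4 → f/4.5 → f/5 → f/5.6 → f/6.3 → f/7.1.

f/7.1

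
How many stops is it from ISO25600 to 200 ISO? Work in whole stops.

7 stops

25600 → 12800 → 6400 → 3200 → 1600 → 800 → 400 → 200 — count the steps: 7 stops.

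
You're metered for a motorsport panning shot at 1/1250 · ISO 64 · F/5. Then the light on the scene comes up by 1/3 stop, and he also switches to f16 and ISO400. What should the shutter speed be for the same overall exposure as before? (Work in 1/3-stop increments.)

1/1000s

Scene light: 1/3 stop brighter.
Aperture: f/5 → f/5.6 → f/6.3 → f/7.1 → f/8 → f/9 → f/10 → f/11 → f/13 → f/14 → f/16 — 3 1/3 stops smaller aperture (darker).
ISO: 64 → 80 → 100 → 125 → 160 → 200 → 250 → 320 → 400 — 2 2/3 stops raised (brighter).
Net so far: 1/3 stop darker. Shutter speed: 1/1250 → 1/1000.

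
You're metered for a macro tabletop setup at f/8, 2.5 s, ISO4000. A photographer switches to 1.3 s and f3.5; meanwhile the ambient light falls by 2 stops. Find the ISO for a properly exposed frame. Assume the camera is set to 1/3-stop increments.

Scene light: 2 stops darker.
Shutter speed: 2.5 → 2 → 1.6 → 1.3 — 1 stop faster (darker).
Aperture: f/8 → f/7.1 → f/6.3 → f/5.6 → f/5 → f/4.5 → f/4 → f/3.5 — 2 1/3 stops opened up (brighter).
Net so far: 2/3 stop darker. ISO: 4000 → 5000 → 6400.

ISO 6400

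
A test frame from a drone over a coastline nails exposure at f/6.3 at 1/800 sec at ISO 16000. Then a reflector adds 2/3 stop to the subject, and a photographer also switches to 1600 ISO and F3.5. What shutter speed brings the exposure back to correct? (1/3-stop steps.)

1/400s

Scene light: 2/3 stop brighter.
ISO: 16000 → 12800 → 10000 → 8000 → 6400 → 5000 → 4000 → 3200 → 2500 → 2000 → 1600 — 3 1/3 stops dropped (darker).
Aperture: f/6.3 → f/5.6 → f/5 → f/4.5 → f/4 → f/3.5 — 1 2/3 stops wider (brighter).
Net so far: 1 stop darker. Shutter speed: 1/800 → 1/640 → 1/500 → 1/400.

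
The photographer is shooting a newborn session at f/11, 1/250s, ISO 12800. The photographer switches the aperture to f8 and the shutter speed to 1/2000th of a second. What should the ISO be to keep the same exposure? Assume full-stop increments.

ISO 51200

Aperture: f/11 → f/8 — 1 stop wider (brighter).
Shutter speed: 1/250 → 1/500 → 1/1000 → 1/2000 — 3 stops faster (darker).
Net change so far: 2 stops darker. Offset with the ISO: 12800 → 25600 → 51200.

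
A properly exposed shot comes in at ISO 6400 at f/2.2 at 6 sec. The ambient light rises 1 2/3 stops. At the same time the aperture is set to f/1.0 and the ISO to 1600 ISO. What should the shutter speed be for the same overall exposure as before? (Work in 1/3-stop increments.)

Scene light: 1 2/3 stops brighter.
Aperture: f/2.2 → f/2 → f/1.8 → f/1.6 → f/1.4 → f/1.2 → f/1.1 → f/1.0 — 2 1/3 stops wider (brighter).
ISO: 6400 → 5000 → 4000 → 3200 → 2500 → 2000 → 1600 — 2 stops lower (darker).
Net so far: 2 stops brighter. Shutter speed: 6 → 5 → 4 → 3.2 → 2.5 → 2 → 1.6.

1.6 s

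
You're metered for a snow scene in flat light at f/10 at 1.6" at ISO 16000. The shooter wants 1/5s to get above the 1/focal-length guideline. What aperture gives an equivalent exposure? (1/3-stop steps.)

f/3.5

Shutter speed: 1.6 → 1.3 → 1 → 0.8 → 0.6 → 0.5 → 0.4 → 0.3 → 1/4 → 1/5 — 3 stops faster (darker).
Need 3 stops brighter from the aperture: f/10 → f/9 → f/8 → f/7.1 → f/6.3 → f/5.6 → f/5 → f/4.5 → f/4 → f/3.5.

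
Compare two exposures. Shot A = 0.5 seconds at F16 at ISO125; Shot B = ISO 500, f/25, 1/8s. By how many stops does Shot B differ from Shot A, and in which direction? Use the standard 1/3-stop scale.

1 1/3 stops darker

Aperture: f/16 → f/18 → f/20 → f/22 → f/25 — 1 1/3 stops narrower (darker).
Shutter speed: 0.5 → 0.4 → 0.3 → 1/4 → 1/5 → 1/6 → 1/8 — 2 stops faster (darker).
ISO: 125 → 160 → 200 → 250 → 320 → 400 → 500 — 2 stops higher (brighter).
Net: −1 1/3 −2 +2 = −1 1/3 stops.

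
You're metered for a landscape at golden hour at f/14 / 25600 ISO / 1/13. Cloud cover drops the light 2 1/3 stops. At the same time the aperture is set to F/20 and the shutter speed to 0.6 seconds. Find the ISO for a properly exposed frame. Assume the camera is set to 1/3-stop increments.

ISO 32000

Scene light: 2 1/3 stops darker.
Aperture: f/14 → f/16 → f/18 → f/20 — 1 stop stopped down (darker).
Shutter speed: 1/13 → 1/10 → 1/8 → 1/6 → 1/5 → 1/4 → 0.3 → 0.4 → 0.5 → 0.6 — 3 stops slower (brighter).
Net so far: 1/3 stop darker. ISO: 25600 → 32000.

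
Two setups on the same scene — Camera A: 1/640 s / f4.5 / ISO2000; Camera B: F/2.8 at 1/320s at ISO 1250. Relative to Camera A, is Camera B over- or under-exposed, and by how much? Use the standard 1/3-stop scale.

Aperture: f/4.5 → f/4 → f/3.5 → f/3.2 → f/2.8 — 1 1/3 stops larger aperture (brighter).
Shutter speed: 1/640 → 1/500 → 1/400 → 1/320 — 1 stop slower (brighter).
ISO: 2000 → 1600 → 1250 — 2/3 stop dropped (darker).
Net: +1 1/3 +1 −2/3 = +1 2/3 stops.

1 2/3 stops brighter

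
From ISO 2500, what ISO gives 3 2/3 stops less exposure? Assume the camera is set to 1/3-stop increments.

ISO 200

ISO: 2500 → 2000 → 1600 → 1250 → 1000 → 800 → 640 → 500 → 400 → 320 → 250 → 200 — 3 2/3 stops lower (darker).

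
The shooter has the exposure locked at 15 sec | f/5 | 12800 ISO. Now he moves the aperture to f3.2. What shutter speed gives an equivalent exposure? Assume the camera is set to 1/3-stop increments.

6 s

Aperture: f/5 → f/4.5 → f/4 → f/3.5 → f/3.2 — 1 1/3 stops opened up (brighter).
Need 1 1/3 stops darker from the shutter speed: 15 → 13 → 10 → 8 → 6.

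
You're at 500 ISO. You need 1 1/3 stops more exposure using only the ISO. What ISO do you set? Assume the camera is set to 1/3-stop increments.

ISO 1250

ISO: 500 → 640 → 800 → 1000 → 1250 — 1 1/3 stops raised (brighter).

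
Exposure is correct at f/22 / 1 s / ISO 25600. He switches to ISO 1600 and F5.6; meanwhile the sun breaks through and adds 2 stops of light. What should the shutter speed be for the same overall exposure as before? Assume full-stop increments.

Scene light: 2 stops brighter.
ISO: 25600 → 12800 → 6400 → 3200 → 1600 — 4 stops lower (darker).
Aperture: f/22 → f/16 → f/11 → f/8 → f/5.6 — 4 stops wider (brighter).
Net so far: 2 stops brighter. Shutter speed: 1 → 1/2 → 1/4.

1/4s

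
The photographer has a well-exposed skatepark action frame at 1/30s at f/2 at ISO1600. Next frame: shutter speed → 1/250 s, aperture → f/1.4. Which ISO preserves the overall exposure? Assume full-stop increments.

Shutter speed: 1/30 → 1/60 → 1/125 → 1/250 — 3 stops faster (darker).
Aperture: f/2 → f/1.4 — 1 stop opened up (brighter).
Net change so far: 2 stops darker. Offset with the ISO: 1600 → 3200 → 6400.

ISO 6400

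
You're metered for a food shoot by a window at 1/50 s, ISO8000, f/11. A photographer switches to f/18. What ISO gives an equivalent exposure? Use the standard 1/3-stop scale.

ISO 20000

Aperture: f/11 → f/13 → f/14 → f/16 → f/18 — 1 1/3 stops stopped down (darker).
Need 1 1/3 stops brighter from the ISO: 8000 → 10000 → 12800 → 16000 → 20000.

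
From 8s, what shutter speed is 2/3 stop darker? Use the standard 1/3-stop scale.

5 s

Shutter speed: 8 → 6 → 5 — 2/3 stop shorter (darker).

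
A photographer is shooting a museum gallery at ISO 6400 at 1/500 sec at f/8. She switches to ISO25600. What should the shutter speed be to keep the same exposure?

1/2000s

ISO: 6400 → 12800 → 25600 — 2 stops raised (brighter).
Need 2 stops darker from the shutter speed: 1/500 → 1/1000 → 1/2000.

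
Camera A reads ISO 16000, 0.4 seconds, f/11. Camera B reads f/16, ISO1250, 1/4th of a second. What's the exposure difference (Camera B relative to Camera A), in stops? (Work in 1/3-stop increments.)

5 1/3 stops darker

Aperture: f/11 → f/13 → f/14 → f/16 — 1 stop stopped down (darker).
Shutter speed: 0.4 → 0.3 → 1/4 — 2/3 stop faster (darker).
ISO: 16000 → 12800 → 10000 → 8000 → 6400 → 5000 → 4000 → 3200 → 2500 → 2000 → 1600 → 1250 — 3 2/3 stops dropped (darker).
Net: −1 −2/3 −3 2/3 = −5 1/3 stops.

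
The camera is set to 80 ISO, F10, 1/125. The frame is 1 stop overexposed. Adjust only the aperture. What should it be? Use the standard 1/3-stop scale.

Overexposed by 1 stop → need 1 stop darker.
Aperture: f/10 → f/11 → f/13 → f/14.

f/14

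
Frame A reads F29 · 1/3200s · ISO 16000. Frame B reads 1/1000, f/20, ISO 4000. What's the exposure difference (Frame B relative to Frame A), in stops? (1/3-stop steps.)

2/3 stop brighter

Aperture: f/29 → f/25 → f/22 → f/20 — 1 stop wider (brighter).
Shutter speed: 1/3200 → 1/2500 → 1/2000 → 1/1600 → 1/1250 → 1/1000 — 1 2/3 stops longer (brighter).
ISO: 16000 → 12800 → 10000 → 8000 → 6400 → 5000 → 4000 — 2 stops dropped (darker).
Net: +1 +1 2/3 −2 = +2/3 stops.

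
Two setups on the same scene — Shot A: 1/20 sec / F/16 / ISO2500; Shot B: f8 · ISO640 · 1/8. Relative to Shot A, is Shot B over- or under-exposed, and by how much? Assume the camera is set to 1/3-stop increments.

Aperture: f/16 → f/14 → f/13 → f/11 → f/10 → f/9 → f/8 — 2 stops wider (brighter).
Shutter speed: 1/20 → 1/15 → 1/13 → 1/10 → 1/8 — 1 1/3 stops slower (brighter).
ISO: 2500 → 2000 → 1600 → 1250 → 1000 → 800 → 640 — 2 stops dropped (darker).
Net: +2 +1 1/3 −2 = +1 1/3 stops.

1 1/3 stops brighter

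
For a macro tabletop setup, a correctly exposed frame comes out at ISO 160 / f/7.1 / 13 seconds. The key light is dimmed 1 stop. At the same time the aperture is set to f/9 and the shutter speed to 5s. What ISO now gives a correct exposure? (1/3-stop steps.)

ISO 1250

Scene light: 1 stop darker.
Aperture: f/7.1 → f/8 → f/9 — 2/3 stop narrower (darker).
Shutter speed: 13 → 10 → 8 → 6 → 5 — 1 1/3 stops faster (darker).
Net so far: 3 stops darker. ISO: 160 → 200 → 250 → 320 → 400 → 500 → 640 → 800 → 1000 → 1250.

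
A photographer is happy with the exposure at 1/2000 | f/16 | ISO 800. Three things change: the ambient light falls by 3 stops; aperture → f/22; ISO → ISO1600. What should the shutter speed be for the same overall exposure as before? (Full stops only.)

1/250s

Scene light: 3 stops darker.
Aperture: f/16 → f/22 — 1 stop stopped down (darker).
ISO: 800 → 1600 — 1 stop raised (brighter).
Net so far: 3 stops darker. Shutter speed: 1/2000 → 1/1000 → 1/500 → 1/250.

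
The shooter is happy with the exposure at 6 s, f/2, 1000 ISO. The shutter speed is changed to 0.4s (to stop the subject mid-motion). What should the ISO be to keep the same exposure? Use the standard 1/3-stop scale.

Shutter speed: 6 → 5 → 4 → 3.2 → 2.5 → 2 → 1.6 → 1.3 → 1 → 0.8 → 0.6 → 0.5 → 0.4 — 4 stops shorter (darker).
Need 4 stops brighter from the ISO: 1000 → 1250 → 1600 → 2000 → 2500 → 3200 → 4000 → 5000 → 6400 → 8000 → 10000 → 12800 → 16000.

ISO 16000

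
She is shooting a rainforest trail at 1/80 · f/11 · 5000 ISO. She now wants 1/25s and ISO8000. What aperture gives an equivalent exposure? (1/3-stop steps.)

Shutter speed: 1/80 → 1/60 → 1/50 → 1/40 → 1/30 → 1/25 — 1 2/3 stops longer (brighter).
ISO: 5000 → 6400 → 8000 — 2/3 stop higher (brighter).
Net change so far: 2 1/3 stops brighter. Offset with the aperture: f/11 → f/13 → f/14 → f/16 → f/18 → f/20 → f/22 → f/25.

f/25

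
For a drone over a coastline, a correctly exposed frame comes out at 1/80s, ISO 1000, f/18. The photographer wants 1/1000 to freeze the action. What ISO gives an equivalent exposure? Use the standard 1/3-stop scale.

Shutter speed: 1/80 → 1/100 → 1/125 → 1/160 → 1/200 → 1/250 → 1/320 → 1/400 → 1/500 → 1/640 → 1/800 → 1/1000 — 3 2/3 stops faster (darker).
Need 3 2/3 stops brighter from the ISO: 1000 → 1250 → 1600 → 2000 → 2500 → 3200 → 4000 → 5000 → 6400 → 8000 → 10000 → 12800.

ISO 12800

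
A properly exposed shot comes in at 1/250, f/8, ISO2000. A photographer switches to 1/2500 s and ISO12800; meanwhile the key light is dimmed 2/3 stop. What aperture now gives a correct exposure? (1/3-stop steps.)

f/5

Scene light: 2/3 stop darker.
Shutter speed: 1/250 → 1/320 → 1/400 → 1/500 → 1/640 → 1/800 → 1/1000 → 1/1250 → 1/1600 → 1/2000 → 1/2500 — 3 1/3 stops faster (darker).
ISO: 2000 → 2500 → 3200 → 4000 → 5000 → 6400 → 8000 → 10000 → 12800 — 2 2/3 stops higher (brighter).
Net so far: 1 1/3 stops darker. Aperture: f/8 → f/7.1 → f/6.3 → f/5.6 → f/5.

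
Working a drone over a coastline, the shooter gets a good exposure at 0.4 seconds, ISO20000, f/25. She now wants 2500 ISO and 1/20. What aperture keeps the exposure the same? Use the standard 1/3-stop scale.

ISO: 20000 → 16000 → 12800 → 10000 → 8000 → 6400 → 5000 → 4000 → 3200 → 2500 — 3 stops lower (darker).
Shutter speed: 0.4 → 0.3 → 1/4 → 1/5 → 1/6 → 1/8 → 1/10 → 1/13 → 1/15 → 1/20 — 3 stops faster (darker).
Net change so far: 6 stops darker. Offset with the aperture: f/25 → f/22 → f/20 → f/18 → f/16 → f/14 → f/13 → f/11 → f/10 → f/9 → f/8 → f/7.1 → f/6.3 → f/5.6 → f/5 → f/4.5 → f/4 → f/3.5 → f/3.2.

f/3.2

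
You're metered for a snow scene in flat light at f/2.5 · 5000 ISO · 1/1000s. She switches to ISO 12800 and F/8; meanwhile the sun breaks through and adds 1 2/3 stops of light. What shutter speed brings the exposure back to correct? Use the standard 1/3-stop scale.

Scene light: 1 2/3 stops brighter.
ISO: 5000 → 6400 → 8000 → 10000 → 12800 — 1 1/3 stops higher (brighter).
Aperture: f/2.5 → f/2.8 → f/3.2 → f/3.5 → f/4 → f/4.5 → f/5 → f/5.6 → f/6.3 → f/7.1 → f/8 — 3 1/3 stops smaller aperture (darker).
Net so far: 1/3 stop darker. Shutter speed: 1/1000 → 1/800.

1/800s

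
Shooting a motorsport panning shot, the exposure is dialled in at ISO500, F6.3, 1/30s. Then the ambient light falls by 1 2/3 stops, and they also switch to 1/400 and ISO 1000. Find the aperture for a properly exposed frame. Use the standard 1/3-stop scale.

Scene light: 1 2/3 stops darker.
Shutter speed: 1/30 → 1/40 → 1/50 → 1/60 → 1/80 → 1/100 → 1/125 → 1/160 → 1/200 → 1/250 → 1/320 → 1/400 — 3 2/3 stops faster (darker).
ISO: 500 → 640 → 800 → 1000 — 1 stop higher (brighter).
Net so far: 4 1/3 stops darker. Aperture: f/6.3 → f/5.6 → f/5 → f/4.5 → f/4 → f/3.5 → f/3.2 → f/2.8 → f/2.5 → f/2.2 → f/2 → f/1.8 → f/1.6 → f/1.4.

f/1.4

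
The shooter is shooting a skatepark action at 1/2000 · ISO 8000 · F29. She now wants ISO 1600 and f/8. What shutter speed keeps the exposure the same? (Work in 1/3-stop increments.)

ISO: 8000 → 6400 → 5000 → 4000 → 3200 → 2500 → 2000 → 1600 — 2 1/3 stops dropped (darker).
Aperture: f/29 → f/25 → f/22 → f/20 → f/18 → f/16 → f/14 → f/13 → f/11 → f/10 → f/9 → f/8 — 3 2/3 stops opened up (brighter).
Net change so far: 1 1/3 stops brighter. Offset with the shutter speed: 1/2000 → 1/2500 → 1/3200 → 1/4000 → 1/5000.

1/5000s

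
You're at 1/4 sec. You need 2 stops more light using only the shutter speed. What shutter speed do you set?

Shutter speed: 1/4 → 1/2 → 1 — 2 stops slower (brighter).

1 s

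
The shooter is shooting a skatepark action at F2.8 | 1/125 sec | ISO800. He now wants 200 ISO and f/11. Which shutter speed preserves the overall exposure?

ISO: 800 → 400 → 200 — 2 stops dropped (darker).
Aperture: f/2.8 → f/4 → f/5.6 → f/8 → f/11 — 4 stops smaller aperture (darker).
Net change so far: 6 stops darker. Offset with the shutter speed: 1/125 → 1/60 → 1/30 → 1/15 → 1/8 → 1/4 → 1/2.

1/2s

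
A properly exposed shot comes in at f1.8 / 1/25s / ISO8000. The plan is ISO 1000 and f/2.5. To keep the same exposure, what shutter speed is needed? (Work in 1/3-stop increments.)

ISO: 8000 → 6400 → 5000 → 4000 → 3200 → 2500 → 2000 → 1600 → 1250 → 1000 — 3 stops lower (darker).
Aperture: f/1.8 → f/2 → f/2.2 → f/2.5 — 1 stop stopped down (darker).
Net change so far: 4 stops darker. Offset with the shutter speed: 1/25 → 1/20 → 1/15 → 1/13 → 1/10 → 1/8 → 1/6 → 1/5 → 1/4 → 0.3 → 0.4 → 0.5 → 0.6.

0.6 s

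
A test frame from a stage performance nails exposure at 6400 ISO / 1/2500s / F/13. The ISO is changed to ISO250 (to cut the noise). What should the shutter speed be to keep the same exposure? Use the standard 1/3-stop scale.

ISO: 6400 → 5000 → 4000 → 3200 → 2500 → 2000 → 1600 → 1250 → 1000 → 800 → 640 → 500 → 400 → 320 → 250 — 4 2/3 stops lower (darker).
Need 4 2/3 stops brighter from the shutter speed: 1/2500 → 1/2000 → 1/1600 → 1/1250 → 1/1000 → 1/800 → 1/640 → 1/500 → 1/400 → 1/320 → 1/250 → 1/200 → 1/160 → 1/125 → 1/100.

1/100s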